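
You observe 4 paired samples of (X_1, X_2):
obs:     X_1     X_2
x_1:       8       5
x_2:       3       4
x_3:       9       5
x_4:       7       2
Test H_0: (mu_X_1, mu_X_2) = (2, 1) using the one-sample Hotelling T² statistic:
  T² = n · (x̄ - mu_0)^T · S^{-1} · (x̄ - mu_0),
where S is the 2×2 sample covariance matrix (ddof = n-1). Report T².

Step 1 — sample mean vector:
  mean(X_1) = (8 + 3 + 9 + 7) / 4 = 27/4 = 6.75
  mean(X_2) = (5 + 4 + 5 + 2) / 4 = 16/4 = 4
  x̄ = (6.75, 4),  deviation x̄ - mu_0 = (6.75, 4) - (2, 1) = (4.75, 3).

Step 2 — sample covariance matrix, S[i,j] = (1/(n-1)) · Σ_k (x_{k,i} - mean_i) · (x_{k,j} - mean_j), divisor n-1 = 3:
  S[X_1,X_1] = ((1.25)·(1.25) + (-3.75)·(-3.75) + (2.25)·(2.25) + (0.25)·(0.25)) / 3 = 20.75/3 = 6.9167
  S[X_1,X_2] = ((1.25)·(1) + (-3.75)·(0) + (2.25)·(1) + (0.25)·(-2)) / 3 = 3/3 = 1
  S[X_2,X_2] = ((1)·(1) + (0)·(0) + (1)·(1) + (-2)·(-2)) / 3 = 6/3 = 2
  S = [[6.9167, 1],
 [1, 2]].

Step 3 — invert S. det(S) = 6.9167·2 - (1)² = 12.8333.
  S^{-1} = (1/det) · [[d, -b], [-b, a]] = [[0.1558, -0.0779],
 [-0.0779, 0.539]].

Step 4 — quadratic form (x̄ - mu_0)^T · S^{-1} · (x̄ - mu_0):
  S^{-1} · (x̄ - mu_0) = (0.5065, 1.2468),
  (x̄ - mu_0)^T · [...] = (4.75)·(0.5065) + (3)·(1.2468) = 6.1461.

Step 5 — scale by n: T² = 4 · 6.1461 = 24.5844.

T² ≈ 24.5844


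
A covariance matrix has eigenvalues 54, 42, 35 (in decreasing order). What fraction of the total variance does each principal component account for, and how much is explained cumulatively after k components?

Step 1 — total variance = trace(Sigma) = Σ λ_i = 54 + 42 + 35 = 131.

Step 2 — fraction explained by component i = λ_i / Σ λ:
  PC1: 54/131 = 0.4122
  PC2: 42/131 = 0.3206
  PC3: 35/131 = 0.2672

Step 3 — cumulative fraction after k components = (λ_1 + ... + λ_k) / Σ λ:
  k = 1: 54/131 = 0.4122
  k = 2: (54 + 42)/131 = 96/131 = 0.7328
  k = 3: (54 + 42 + 35)/131 = 131/131 = 1

Summary (fraction, with percent):

explained: PC1 0.4122 (41.22%), PC2 0.3206 (32.06%), PC3 0.2672 (26.72%);  cumulative: 0.4122, 0.7328, 1


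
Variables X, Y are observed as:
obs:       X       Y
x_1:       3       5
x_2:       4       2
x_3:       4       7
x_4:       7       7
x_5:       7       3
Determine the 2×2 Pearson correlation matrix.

Step 1 — column means:
  mean(X) = (3 + 4 + 4 + 7 + 7) / 5 = 25/5 = 5
  mean(Y) = (5 + 2 + 7 + 7 + 3) / 5 = 24/5 = 4.8

Step 2 — sample variances and covariances s[i,j] = (1/(n-1)) · Σ_k (x_{k,i} - mean_i) · (x_{k,j} - mean_j), with n-1 = 4:
  s[X,X] = ((-2)·(-2) + (-1)·(-1) + (-1)·(-1) + (2)·(2) + (2)·(2)) / 4 = 14/4 = 3.5
  s[X,Y] = ((-2)·(0.2) + (-1)·(-2.8) + (-1)·(2.2) + (2)·(2.2) + (2)·(-1.8)) / 4 = 1/4 = 0.25
  s[Y,Y] = ((0.2)·(0.2) + (-2.8)·(-2.8) + (2.2)·(2.2) + (2.2)·(2.2) + (-1.8)·(-1.8)) / 4 = 20.8/4 = 5.2
  Sample standard deviations s_i = √(s[i,i]):
  s(X) = √(3.5) = 1.8708
  s(Y) = √(5.2) = 2.2804

Step 3 — r_{ij} = s_{ij} / (s_i · s_j):
  r[X,X] = 1 (diagonal).
  r[X,Y] = 0.25 / (1.8708 · 2.2804) = 0.25 / 4.2661 = 0.0586
  r[Y,Y] = 1 (diagonal).

R is symmetric with unit diagonal. Assembling:

R = [[1, 0.0586],
 [0.0586, 1]]


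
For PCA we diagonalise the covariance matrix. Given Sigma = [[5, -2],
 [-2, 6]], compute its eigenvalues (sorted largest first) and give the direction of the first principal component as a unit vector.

Step 1 — characteristic polynomial of 2×2 Sigma:
  det(Sigma - λI) = λ² - trace · λ + det = 0.
  trace = 5 + 6 = 11, det = 5·6 - (-2)² = 26.
Step 2 — discriminant:
  Δ = trace² - 4·det = 121 - 104 = 17.
Step 3 — eigenvalues:
  λ = (trace ± √Δ)/2 = (11 ± 4.1231)/2,
  λ_1 = 7.5616,  λ_2 = 3.4384.

Step 4 — unit eigenvector for λ_1: solve (Sigma - λ_1 I)v = 0. First row:
  (5 - 7.5616)·v_x + (-2)·v_y = 0, i.e. (-2.5616)·v_x + (-2)·v_y = 0,
  so v ∝ (b, λ_1 - a) = (-2, 2.5616); multiply by -1 so the first entry is positive: u = (2, -2.5616).
  ||u|| = √((2)² + (-2.5616)²) = √(10.5616) ≈ 3.2499,
  v_1 = u/||u|| ≈ (0.6154, -0.7882) (||v_1|| = 1).

λ_1 = 7.5616,  λ_2 = 3.4384;  v_1 ≈ (0.6154, -0.7882)


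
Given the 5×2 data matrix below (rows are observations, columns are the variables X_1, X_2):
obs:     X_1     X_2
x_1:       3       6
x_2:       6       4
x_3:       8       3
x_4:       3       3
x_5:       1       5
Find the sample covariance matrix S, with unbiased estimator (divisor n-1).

Step 1 — column means:
  mean(X_1) = (3 + 6 + 8 + 3 + 1) / 5 = 21/5 = 4.2
  mean(X_2) = (6 + 4 + 3 + 3 + 5) / 5 = 21/5 = 4.2

Step 2 — sample covariance S[i,j] = (1/(n-1)) · Σ_k (x_{k,i} - mean_i) · (x_{k,j} - mean_j), with n-1 = 4.
  S[X_1,X_1] = ((-1.2)·(-1.2) + (1.8)·(1.8) + (3.8)·(3.8) + (-1.2)·(-1.2) + (-3.2)·(-3.2)) / 4 = 30.8/4 = 7.7
  S[X_1,X_2] = ((-1.2)·(1.8) + (1.8)·(-0.2) + (3.8)·(-1.2) + (-1.2)·(-1.2) + (-3.2)·(0.8)) / 4 = -8.2/4 = -2.05
  S[X_2,X_2] = ((1.8)·(1.8) + (-0.2)·(-0.2) + (-1.2)·(-1.2) + (-1.2)·(-1.2) + (0.8)·(0.8)) / 4 = 6.8/4 = 1.7

S is symmetric (S[j,i] = S[i,j]). Assembling:

S = [[7.7, -2.05],
 [-2.05, 1.7]]


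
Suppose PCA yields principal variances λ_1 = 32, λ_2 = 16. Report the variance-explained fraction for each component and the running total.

Step 1 — total variance = trace(Sigma) = Σ λ_i = 32 + 16 = 48.

Step 2 — fraction explained by component i = λ_i / Σ λ:
  PC1: 32/48 = 0.6667
  PC2: 16/48 = 0.3333

Step 3 — cumulative fraction after k components = (λ_1 + ... + λ_k) / Σ λ:
  k = 1: 32/48 = 0.6667
  k = 2: (32 + 16)/48 = 48/48 = 1

Summary (fraction, with percent):

explained: PC1 0.6667 (66.67%), PC2 0.3333 (33.33%);  cumulative: 0.6667, 1


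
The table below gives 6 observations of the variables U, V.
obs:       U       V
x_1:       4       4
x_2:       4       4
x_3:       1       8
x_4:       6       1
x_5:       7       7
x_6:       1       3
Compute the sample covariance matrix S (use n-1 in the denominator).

Step 1 — column means:
  mean(U) = (4 + 4 + 1 + 6 + 7 + 1) / 6 = 23/6 = 3.8333
  mean(V) = (4 + 4 + 8 + 1 + 7 + 3) / 6 = 27/6 = 4.5

Step 2 — sample covariance S[i,j] = (1/(n-1)) · Σ_k (x_{k,i} - mean_i) · (x_{k,j} - mean_j), with n-1 = 5.
  S[U,U] = ((0.1667)·(0.1667) + (0.1667)·(0.1667) + (-2.8333)·(-2.8333) + (2.1667)·(2.1667) + (3.1667)·(3.1667) + (-2.8333)·(-2.8333)) / 5 = 30.8333/5 = 6.1667
  S[U,V] = ((0.1667)·(-0.5) + (0.1667)·(-0.5) + (-2.8333)·(3.5) + (2.1667)·(-3.5) + (3.1667)·(2.5) + (-2.8333)·(-1.5)) / 5 = -5.5/5 = -1.1
  S[V,V] = ((-0.5)·(-0.5) + (-0.5)·(-0.5) + (3.5)·(3.5) + (-3.5)·(-3.5) + (2.5)·(2.5) + (-1.5)·(-1.5)) / 5 = 33.5/5 = 6.7

S is symmetric (S[j,i] = S[i,j]). Assembling:

S = [[6.1667, -1.1],
 [-1.1, 6.7]]


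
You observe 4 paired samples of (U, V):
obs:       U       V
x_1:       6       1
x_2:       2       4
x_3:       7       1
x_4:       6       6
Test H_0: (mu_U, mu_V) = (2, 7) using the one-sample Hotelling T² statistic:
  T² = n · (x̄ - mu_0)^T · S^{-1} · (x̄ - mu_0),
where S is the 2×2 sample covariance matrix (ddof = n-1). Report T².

Step 1 — sample mean vector:
  mean(U) = (6 + 2 + 7 + 6) / 4 = 21/4 = 5.25
  mean(V) = (1 + 4 + 1 + 6) / 4 = 12/4 = 3
  x̄ = (5.25, 3),  deviation x̄ - mu_0 = (5.25, 3) - (2, 7) = (3.25, -4).

Step 2 — sample covariance matrix, S[i,j] = (1/(n-1)) · Σ_k (x_{k,i} - mean_i) · (x_{k,j} - mean_j), divisor n-1 = 3:
  S[U,U] = ((0.75)·(0.75) + (-3.25)·(-3.25) + (1.75)·(1.75) + (0.75)·(0.75)) / 3 = 14.75/3 = 4.9167
  S[U,V] = ((0.75)·(-2) + (-3.25)·(1) + (1.75)·(-2) + (0.75)·(3)) / 3 = -6/3 = -2
  S[V,V] = ((-2)·(-2) + (1)·(1) + (-2)·(-2) + (3)·(3)) / 3 = 18/3 = 6
  S = [[4.9167, -2],
 [-2, 6]].

Step 3 — invert S. det(S) = 4.9167·6 - (-2)² = 25.5.
  S^{-1} = (1/det) · [[d, -b], [-b, a]] = [[0.2353, 0.0784],
 [0.0784, 0.1928]].

Step 4 — quadratic form (x̄ - mu_0)^T · S^{-1} · (x̄ - mu_0):
  S^{-1} · (x̄ - mu_0) = (0.451, -0.5163),
  (x̄ - mu_0)^T · [...] = (3.25)·(0.451) + (-4)·(-0.5163) = 3.531.

Step 5 — scale by n: T² = 4 · 3.531 = 14.1242.

T² ≈ 14.1242


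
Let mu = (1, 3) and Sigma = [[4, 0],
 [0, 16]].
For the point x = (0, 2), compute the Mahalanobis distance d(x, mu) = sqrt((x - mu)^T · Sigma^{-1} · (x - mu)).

Step 1 — centre the observation: (x - mu) = (-1, -1).

Step 2 — invert Sigma. det(Sigma) = 4·16 - (0)² = 64.
  Sigma^{-1} = (1/det) · [[d, -b], [-b, a]] = [[0.25, 0],
 [0, 0.0625]].

Step 3 — form the quadratic (x - mu)^T · Sigma^{-1} · (x - mu):
  Sigma^{-1} · (x - mu) = (-0.25, -0.0625).
  (x - mu)^T · [Sigma^{-1} · (x - mu)] = (-1)·(-0.25) + (-1)·(-0.0625) = 0.3125.

Step 4 — take square root: d = √(0.3125) ≈ 0.559.

d(x, mu) = √(0.3125) ≈ 0.559


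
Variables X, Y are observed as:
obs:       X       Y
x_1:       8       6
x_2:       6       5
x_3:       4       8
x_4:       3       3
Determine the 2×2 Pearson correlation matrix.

Step 1 — column means:
  mean(X) = (8 + 6 + 4 + 3) / 4 = 21/4 = 5.25
  mean(Y) = (6 + 5 + 8 + 3) / 4 = 22/4 = 5.5

Step 2 — sample variances and covariances s[i,j] = (1/(n-1)) · Σ_k (x_{k,i} - mean_i) · (x_{k,j} - mean_j), with n-1 = 3:
  s[X,X] = ((2.75)·(2.75) + (0.75)·(0.75) + (-1.25)·(-1.25) + (-2.25)·(-2.25)) / 3 = 14.75/3 = 4.9167
  s[X,Y] = ((2.75)·(0.5) + (0.75)·(-0.5) + (-1.25)·(2.5) + (-2.25)·(-2.5)) / 3 = 3.5/3 = 1.1667
  s[Y,Y] = ((0.5)·(0.5) + (-0.5)·(-0.5) + (2.5)·(2.5) + (-2.5)·(-2.5)) / 3 = 13/3 = 4.3333
  Sample standard deviations s_i = √(s[i,i]):
  s(X) = √(4.9167) = 2.2174
  s(Y) = √(4.3333) = 2.0817

Step 3 — r_{ij} = s_{ij} / (s_i · s_j):
  r[X,X] = 1 (diagonal).
  r[X,Y] = 1.1667 / (2.2174 · 2.0817) = 1.1667 / 4.6158 = 0.2528
  r[Y,Y] = 1 (diagonal).

R is symmetric with unit diagonal. Assembling:

R = [[1, 0.2528],
 [0.2528, 1]]


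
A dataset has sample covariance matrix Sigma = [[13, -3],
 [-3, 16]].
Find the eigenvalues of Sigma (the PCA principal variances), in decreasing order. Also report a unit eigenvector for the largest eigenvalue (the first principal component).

Step 1 — characteristic polynomial of 2×2 Sigma:
  det(Sigma - λI) = λ² - trace · λ + det = 0.
  trace = 13 + 16 = 29, det = 13·16 - (-3)² = 199.
Step 2 — discriminant:
  Δ = trace² - 4·det = 841 - 796 = 45.
Step 3 — eigenvalues:
  λ = (trace ± √Δ)/2 = (29 ± 6.7082)/2,
  λ_1 = 17.8541,  λ_2 = 11.1459.

Step 4 — unit eigenvector for λ_1: solve (Sigma - λ_1 I)v = 0. First row:
  (13 - 17.8541)·v_x + (-3)·v_y = 0, i.e. (-4.8541)·v_x + (-3)·v_y = 0,
  so v ∝ (b, λ_1 - a) = (-3, 4.8541); multiply by -1 so the first entry is positive: u = (3, -4.8541).
  ||u|| = √((3)² + (-4.8541)²) = √(32.5623) ≈ 5.7063,
  v_1 = u/||u|| ≈ (0.5257, -0.8507) (||v_1|| = 1).

λ_1 = 17.8541,  λ_2 = 11.1459;  v_1 ≈ (0.5257, -0.8507)


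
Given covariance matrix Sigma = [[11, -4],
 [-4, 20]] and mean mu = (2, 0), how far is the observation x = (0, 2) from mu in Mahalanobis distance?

Step 1 — centre the observation: (x - mu) = (-2, 2).

Step 2 — invert Sigma. det(Sigma) = 11·20 - (-4)² = 204.
  Sigma^{-1} = (1/det) · [[d, -b], [-b, a]] = [[0.098, 0.0196],
 [0.0196, 0.0539]].

Step 3 — form the quadratic (x - mu)^T · Sigma^{-1} · (x - mu):
  Sigma^{-1} · (x - mu) = (-0.1569, 0.0686).
  (x - mu)^T · [Sigma^{-1} · (x - mu)] = (-2)·(-0.1569) + (2)·(0.0686) = 0.451.

Step 4 — take square root: d = √(0.451) ≈ 0.6716.

d(x, mu) = √(0.451) ≈ 0.6716


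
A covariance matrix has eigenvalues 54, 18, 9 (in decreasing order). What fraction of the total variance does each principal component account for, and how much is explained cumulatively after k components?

Step 1 — total variance = trace(Sigma) = Σ λ_i = 54 + 18 + 9 = 81.

Step 2 — fraction explained by component i = λ_i / Σ λ:
  PC1: 54/81 = 0.6667
  PC2: 18/81 = 0.2222
  PC3: 9/81 = 0.1111

Step 3 — cumulative fraction after k components = (λ_1 + ... + λ_k) / Σ λ:
  k = 1: 54/81 = 0.6667
  k = 2: (54 + 18)/81 = 72/81 = 0.8889
  k = 3: (54 + 18 + 9)/81 = 81/81 = 1

Summary (fraction, with percent):

explained: PC1 0.6667 (66.67%), PC2 0.2222 (22.22%), PC3 0.1111 (11.11%);  cumulative: 0.6667, 0.8889, 1


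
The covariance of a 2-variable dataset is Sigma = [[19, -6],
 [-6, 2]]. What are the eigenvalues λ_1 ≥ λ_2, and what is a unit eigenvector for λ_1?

Step 1 — characteristic polynomial of 2×2 Sigma:
  det(Sigma - λI) = λ² - trace · λ + det = 0.
  trace = 19 + 2 = 21, det = 19·2 - (-6)² = 2.
Step 2 — discriminant:
  Δ = trace² - 4·det = 441 - 8 = 433.
Step 3 — eigenvalues:
  λ = (trace ± √Δ)/2 = (21 ± 20.8087)/2,
  λ_1 = 20.9043,  λ_2 = 0.0957.

Step 4 — unit eigenvector for λ_1: solve (Sigma - λ_1 I)v = 0. First row:
  (19 - 20.9043)·v_x + (-6)·v_y = 0, i.e. (-1.9043)·v_x + (-6)·v_y = 0,
  so v ∝ (b, λ_1 - a) = (-6, 1.9043); multiply by -1 so the first entry is positive: u = (6, -1.9043).
  ||u|| = √((6)² + (-1.9043)²) = √(39.6265) ≈ 6.295,
  v_1 = u/||u|| ≈ (0.9531, -0.3025) (||v_1|| = 1).

λ_1 = 20.9043,  λ_2 = 0.0957;  v_1 ≈ (0.9531, -0.3025)


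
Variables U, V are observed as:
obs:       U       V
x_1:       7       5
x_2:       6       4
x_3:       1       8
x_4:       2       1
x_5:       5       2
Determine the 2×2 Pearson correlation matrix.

Step 1 — column means:
  mean(U) = (7 + 6 + 1 + 2 + 5) / 5 = 21/5 = 4.2
  mean(V) = (5 + 4 + 8 + 1 + 2) / 5 = 20/5 = 4

Step 2 — sample variances and covariances s[i,j] = (1/(n-1)) · Σ_k (x_{k,i} - mean_i) · (x_{k,j} - mean_j), with n-1 = 4:
  s[U,U] = ((2.8)·(2.8) + (1.8)·(1.8) + (-3.2)·(-3.2) + (-2.2)·(-2.2) + (0.8)·(0.8)) / 4 = 26.8/4 = 6.7
  s[U,V] = ((2.8)·(1) + (1.8)·(0) + (-3.2)·(4) + (-2.2)·(-3) + (0.8)·(-2)) / 4 = -5/4 = -1.25
  s[V,V] = ((1)·(1) + (0)·(0) + (4)·(4) + (-3)·(-3) + (-2)·(-2)) / 4 = 30/4 = 7.5
  Sample standard deviations s_i = √(s[i,i]):
  s(U) = √(6.7) = 2.5884
  s(V) = √(7.5) = 2.7386

Step 3 — r_{ij} = s_{ij} / (s_i · s_j):
  r[U,U] = 1 (diagonal).
  r[U,V] = -1.25 / (2.5884 · 2.7386) = -1.25 / 7.0887 = -0.1763
  r[V,V] = 1 (diagonal).

R is symmetric with unit diagonal. Assembling:

R = [[1, -0.1763],
 [-0.1763, 1]]


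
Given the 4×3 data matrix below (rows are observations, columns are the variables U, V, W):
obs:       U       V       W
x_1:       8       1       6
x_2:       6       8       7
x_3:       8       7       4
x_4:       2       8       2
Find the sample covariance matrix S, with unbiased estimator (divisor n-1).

Step 1 — column means:
  mean(U) = (8 + 6 + 8 + 2) / 4 = 24/4 = 6
  mean(V) = (1 + 8 + 7 + 8) / 4 = 24/4 = 6
  mean(W) = (6 + 7 + 4 + 2) / 4 = 19/4 = 4.75

Step 2 — sample covariance S[i,j] = (1/(n-1)) · Σ_k (x_{k,i} - mean_i) · (x_{k,j} - mean_j), with n-1 = 3.
  S[U,U] = ((2)·(2) + (0)·(0) + (2)·(2) + (-4)·(-4)) / 3 = 24/3 = 8
  S[U,V] = ((2)·(-5) + (0)·(2) + (2)·(1) + (-4)·(2)) / 3 = -16/3 = -5.3333
  S[U,W] = ((2)·(1.25) + (0)·(2.25) + (2)·(-0.75) + (-4)·(-2.75)) / 3 = 12/3 = 4
  S[V,V] = ((-5)·(-5) + (2)·(2) + (1)·(1) + (2)·(2)) / 3 = 34/3 = 11.3333
  S[V,W] = ((-5)·(1.25) + (2)·(2.25) + (1)·(-0.75) + (2)·(-2.75)) / 3 = -8/3 = -2.6667
  S[W,W] = ((1.25)·(1.25) + (2.25)·(2.25) + (-0.75)·(-0.75) + (-2.75)·(-2.75)) / 3 = 14.75/3 = 4.9167

S is symmetric (S[j,i] = S[i,j]). Assembling:

S = [[8, -5.3333, 4],
 [-5.3333, 11.3333, -2.6667],
 [4, -2.6667, 4.9167]]


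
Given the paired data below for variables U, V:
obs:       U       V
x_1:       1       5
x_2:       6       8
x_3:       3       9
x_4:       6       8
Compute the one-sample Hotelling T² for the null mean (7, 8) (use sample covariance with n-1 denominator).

Step 1 — sample mean vector:
  mean(U) = (1 + 6 + 3 + 6) / 4 = 16/4 = 4
  mean(V) = (5 + 8 + 9 + 8) / 4 = 30/4 = 7.5
  x̄ = (4, 7.5),  deviation x̄ - mu_0 = (4, 7.5) - (7, 8) = (-3, -0.5).

Step 2 — sample covariance matrix, S[i,j] = (1/(n-1)) · Σ_k (x_{k,i} - mean_i) · (x_{k,j} - mean_j), divisor n-1 = 3:
  S[U,U] = ((-3)·(-3) + (2)·(2) + (-1)·(-1) + (2)·(2)) / 3 = 18/3 = 6
  S[U,V] = ((-3)·(-2.5) + (2)·(0.5) + (-1)·(1.5) + (2)·(0.5)) / 3 = 8/3 = 2.6667
  S[V,V] = ((-2.5)·(-2.5) + (0.5)·(0.5) + (1.5)·(1.5) + (0.5)·(0.5)) / 3 = 9/3 = 3
  S = [[6, 2.6667],
 [2.6667, 3]].

Step 3 — invert S. det(S) = 6·3 - (2.6667)² = 10.8889.
  S^{-1} = (1/det) · [[d, -b], [-b, a]] = [[0.2755, -0.2449],
 [-0.2449, 0.551]].

Step 4 — quadratic form (x̄ - mu_0)^T · S^{-1} · (x̄ - mu_0):
  S^{-1} · (x̄ - mu_0) = (-0.7041, 0.4592),
  (x̄ - mu_0)^T · [...] = (-3)·(-0.7041) + (-0.5)·(0.4592) = 1.8827.

Step 5 — scale by n: T² = 4 · 1.8827 = 7.5306.

T² ≈ 7.5306


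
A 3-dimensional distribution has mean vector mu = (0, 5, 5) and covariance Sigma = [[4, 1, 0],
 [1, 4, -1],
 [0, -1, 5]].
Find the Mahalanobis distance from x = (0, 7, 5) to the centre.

Step 1 — centre the observation: (x - mu) = (0, 2, 0).

Step 2 — invert Sigma (cofactor / det for 3×3, or solve directly):
  Sigma^{-1} = [[0.2676, -0.0704, -0.0141],
 [-0.0704, 0.2817, 0.0563],
 [-0.0141, 0.0563, 0.2113]].

Step 3 — form the quadratic (x - mu)^T · Sigma^{-1} · (x - mu):
  Sigma^{-1} · (x - mu) = (-0.1408, 0.5634, 0.1127).
  (x - mu)^T · [Sigma^{-1} · (x - mu)] = (0)·(-0.1408) + (2)·(0.5634) + (0)·(0.1127) = 1.1268.

Step 4 — take square root: d = √(1.1268) ≈ 1.0615.

d(x, mu) = √(1.1268) ≈ 1.0615


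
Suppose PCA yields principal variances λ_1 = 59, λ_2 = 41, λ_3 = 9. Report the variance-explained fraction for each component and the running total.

Step 1 — total variance = trace(Sigma) = Σ λ_i = 59 + 41 + 9 = 109.

Step 2 — fraction explained by component i = λ_i / Σ λ:
  PC1: 59/109 = 0.5413
  PC2: 41/109 = 0.3761
  PC3: 9/109 = 0.0826

Step 3 — cumulative fraction after k components = (λ_1 + ... + λ_k) / Σ λ:
  k = 1: 59/109 = 0.5413
  k = 2: (59 + 41)/109 = 100/109 = 0.9174
  k = 3: (59 + 41 + 9)/109 = 109/109 = 1

Summary (fraction, with percent):

explained: PC1 0.5413 (54.13%), PC2 0.3761 (37.61%), PC3 0.0826 (8.26%);  cumulative: 0.5413, 0.9174, 1


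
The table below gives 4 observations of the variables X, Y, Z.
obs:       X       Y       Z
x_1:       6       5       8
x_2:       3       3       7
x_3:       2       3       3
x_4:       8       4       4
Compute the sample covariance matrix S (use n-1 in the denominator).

Step 1 — column means:
  mean(X) = (6 + 3 + 2 + 8) / 4 = 19/4 = 4.75
  mean(Y) = (5 + 3 + 3 + 4) / 4 = 15/4 = 3.75
  mean(Z) = (8 + 7 + 3 + 4) / 4 = 22/4 = 5.5

Step 2 — sample covariance S[i,j] = (1/(n-1)) · Σ_k (x_{k,i} - mean_i) · (x_{k,j} - mean_j), with n-1 = 3.
  S[X,X] = ((1.25)·(1.25) + (-1.75)·(-1.75) + (-2.75)·(-2.75) + (3.25)·(3.25)) / 3 = 22.75/3 = 7.5833
  S[X,Y] = ((1.25)·(1.25) + (-1.75)·(-0.75) + (-2.75)·(-0.75) + (3.25)·(0.25)) / 3 = 5.75/3 = 1.9167
  S[X,Z] = ((1.25)·(2.5) + (-1.75)·(1.5) + (-2.75)·(-2.5) + (3.25)·(-1.5)) / 3 = 2.5/3 = 0.8333
  S[Y,Y] = ((1.25)·(1.25) + (-0.75)·(-0.75) + (-0.75)·(-0.75) + (0.25)·(0.25)) / 3 = 2.75/3 = 0.9167
  S[Y,Z] = ((1.25)·(2.5) + (-0.75)·(1.5) + (-0.75)·(-2.5) + (0.25)·(-1.5)) / 3 = 3.5/3 = 1.1667
  S[Z,Z] = ((2.5)·(2.5) + (1.5)·(1.5) + (-2.5)·(-2.5) + (-1.5)·(-1.5)) / 3 = 17/3 = 5.6667

S is symmetric (S[j,i] = S[i,j]). Assembling:

S = [[7.5833, 1.9167, 0.8333],
 [1.9167, 0.9167, 1.1667],
 [0.8333, 1.1667, 5.6667]]


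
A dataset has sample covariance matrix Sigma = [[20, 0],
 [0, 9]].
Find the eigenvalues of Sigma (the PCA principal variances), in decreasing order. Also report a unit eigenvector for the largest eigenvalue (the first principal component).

Step 1 — characteristic polynomial of 2×2 Sigma:
  det(Sigma - λI) = λ² - trace · λ + det = 0.
  trace = 20 + 9 = 29, det = 20·9 - (0)² = 180.
Step 2 — discriminant:
  Δ = trace² - 4·det = 841 - 720 = 121.
Step 3 — eigenvalues:
  λ = (trace ± √Δ)/2 = (29 ± 11)/2,
  λ_1 = 20,  λ_2 = 9.

Step 4 — unit eigenvector for λ_1: Sigma is diagonal, so its eigenvectors are the coordinate axes. λ_1 = 20 is the diagonal entry on the first coordinate axis, hence
  v_1 = (1, 0) (||v_1|| = 1).

λ_1 = 20,  λ_2 = 9;  v_1 ≈ (1, 0)


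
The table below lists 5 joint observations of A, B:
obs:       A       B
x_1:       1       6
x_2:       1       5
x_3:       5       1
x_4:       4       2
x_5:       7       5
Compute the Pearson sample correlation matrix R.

Step 1 — column means:
  mean(A) = (1 + 1 + 5 + 4 + 7) / 5 = 18/5 = 3.6
  mean(B) = (6 + 5 + 1 + 2 + 5) / 5 = 19/5 = 3.8

Step 2 — sample variances and covariances s[i,j] = (1/(n-1)) · Σ_k (x_{k,i} - mean_i) · (x_{k,j} - mean_j), with n-1 = 4:
  s[A,A] = ((-2.6)·(-2.6) + (-2.6)·(-2.6) + (1.4)·(1.4) + (0.4)·(0.4) + (3.4)·(3.4)) / 4 = 27.2/4 = 6.8
  s[A,B] = ((-2.6)·(2.2) + (-2.6)·(1.2) + (1.4)·(-2.8) + (0.4)·(-1.8) + (3.4)·(1.2)) / 4 = -9.4/4 = -2.35
  s[B,B] = ((2.2)·(2.2) + (1.2)·(1.2) + (-2.8)·(-2.8) + (-1.8)·(-1.8) + (1.2)·(1.2)) / 4 = 18.8/4 = 4.7
  Sample standard deviations s_i = √(s[i,i]):
  s(A) = √(6.8) = 2.6077
  s(B) = √(4.7) = 2.1679

Step 3 — r_{ij} = s_{ij} / (s_i · s_j):
  r[A,A] = 1 (diagonal).
  r[A,B] = -2.35 / (2.6077 · 2.1679) = -2.35 / 5.6533 = -0.4157
  r[B,B] = 1 (diagonal).

R is symmetric with unit diagonal. Assembling:

R = [[1, -0.4157],
 [-0.4157, 1]]


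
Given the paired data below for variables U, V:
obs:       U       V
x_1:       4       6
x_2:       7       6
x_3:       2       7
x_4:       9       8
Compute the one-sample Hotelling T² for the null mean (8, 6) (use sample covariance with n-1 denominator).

Step 1 — sample mean vector:
  mean(U) = (4 + 7 + 2 + 9) / 4 = 22/4 = 5.5
  mean(V) = (6 + 6 + 7 + 8) / 4 = 27/4 = 6.75
  x̄ = (5.5, 6.75),  deviation x̄ - mu_0 = (5.5, 6.75) - (8, 6) = (-2.5, 0.75).

Step 2 — sample covariance matrix, S[i,j] = (1/(n-1)) · Σ_k (x_{k,i} - mean_i) · (x_{k,j} - mean_j), divisor n-1 = 3:
  S[U,U] = ((-1.5)·(-1.5) + (1.5)·(1.5) + (-3.5)·(-3.5) + (3.5)·(3.5)) / 3 = 29/3 = 9.6667
  S[U,V] = ((-1.5)·(-0.75) + (1.5)·(-0.75) + (-3.5)·(0.25) + (3.5)·(1.25)) / 3 = 3.5/3 = 1.1667
  S[V,V] = ((-0.75)·(-0.75) + (-0.75)·(-0.75) + (0.25)·(0.25) + (1.25)·(1.25)) / 3 = 2.75/3 = 0.9167
  S = [[9.6667, 1.1667],
 [1.1667, 0.9167]].

Step 3 — invert S. det(S) = 9.6667·0.9167 - (1.1667)² = 7.5.
  S^{-1} = (1/det) · [[d, -b], [-b, a]] = [[0.1222, -0.1556],
 [-0.1556, 1.2889]].

Step 4 — quadratic form (x̄ - mu_0)^T · S^{-1} · (x̄ - mu_0):
  S^{-1} · (x̄ - mu_0) = (-0.4222, 1.3556),
  (x̄ - mu_0)^T · [...] = (-2.5)·(-0.4222) + (0.75)·(1.3556) = 2.0722.

Step 5 — scale by n: T² = 4 · 2.0722 = 8.2889.

T² ≈ 8.2889


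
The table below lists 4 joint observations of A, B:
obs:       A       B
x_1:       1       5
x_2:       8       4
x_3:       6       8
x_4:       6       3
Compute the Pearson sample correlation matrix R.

Step 1 — column means:
  mean(A) = (1 + 8 + 6 + 6) / 4 = 21/4 = 5.25
  mean(B) = (5 + 4 + 8 + 3) / 4 = 20/4 = 5

Step 2 — sample variances and covariances s[i,j] = (1/(n-1)) · Σ_k (x_{k,i} - mean_i) · (x_{k,j} - mean_j), with n-1 = 3:
  s[A,A] = ((-4.25)·(-4.25) + (2.75)·(2.75) + (0.75)·(0.75) + (0.75)·(0.75)) / 3 = 26.75/3 = 8.9167
  s[A,B] = ((-4.25)·(0) + (2.75)·(-1) + (0.75)·(3) + (0.75)·(-2)) / 3 = -2/3 = -0.6667
  s[B,B] = ((0)·(0) + (-1)·(-1) + (3)·(3) + (-2)·(-2)) / 3 = 14/3 = 4.6667
  Sample standard deviations s_i = √(s[i,i]):
  s(A) = √(8.9167) = 2.9861
  s(B) = √(4.6667) = 2.1602

Step 3 — r_{ij} = s_{ij} / (s_i · s_j):
  r[A,A] = 1 (diagonal).
  r[A,B] = -0.6667 / (2.9861 · 2.1602) = -0.6667 / 6.4507 = -0.1033
  r[B,B] = 1 (diagonal).

R is symmetric with unit diagonal. Assembling:

R = [[1, -0.1033],
 [-0.1033, 1]]


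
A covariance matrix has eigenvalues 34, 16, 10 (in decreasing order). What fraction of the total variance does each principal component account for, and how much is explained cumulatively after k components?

Step 1 — total variance = trace(Sigma) = Σ λ_i = 34 + 16 + 10 = 60.

Step 2 — fraction explained by component i = λ_i / Σ λ:
  PC1: 34/60 = 0.5667
  PC2: 16/60 = 0.2667
  PC3: 10/60 = 0.1667

Step 3 — cumulative fraction after k components = (λ_1 + ... + λ_k) / Σ λ:
  k = 1: 34/60 = 0.5667
  k = 2: (34 + 16)/60 = 50/60 = 0.8333
  k = 3: (34 + 16 + 10)/60 = 60/60 = 1

Summary (fraction, with percent):

explained: PC1 0.5667 (56.67%), PC2 0.2667 (26.67%), PC3 0.1667 (16.67%);  cumulative: 0.5667, 0.8333, 1


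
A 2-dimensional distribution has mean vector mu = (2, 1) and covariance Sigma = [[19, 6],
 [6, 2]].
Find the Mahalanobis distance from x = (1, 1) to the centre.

Step 1 — centre the observation: (x - mu) = (-1, 0).

Step 2 — invert Sigma. det(Sigma) = 19·2 - (6)² = 2.
  Sigma^{-1} = (1/det) · [[d, -b], [-b, a]] = [[1, -3],
 [-3, 9.5]].

Step 3 — form the quadratic (x - mu)^T · Sigma^{-1} · (x - mu):
  Sigma^{-1} · (x - mu) = (-1, 3).
  (x - mu)^T · [Sigma^{-1} · (x - mu)] = (-1)·(-1) + (0)·(3) = 1.

Step 4 — take square root: d = √(1) ≈ 1.

d(x, mu) = √(1) ≈ 1


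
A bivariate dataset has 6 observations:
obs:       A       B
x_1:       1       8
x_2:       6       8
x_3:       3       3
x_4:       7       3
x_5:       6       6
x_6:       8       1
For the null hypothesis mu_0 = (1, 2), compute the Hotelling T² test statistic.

Step 1 — sample mean vector:
  mean(A) = (1 + 6 + 3 + 7 + 6 + 8) / 6 = 31/6 = 5.1667
  mean(B) = (8 + 8 + 3 + 3 + 6 + 1) / 6 = 29/6 = 4.8333
  x̄ = (5.1667, 4.8333),  deviation x̄ - mu_0 = (5.1667, 4.8333) - (1, 2) = (4.1667, 2.8333).

Step 2 — sample covariance matrix, S[i,j] = (1/(n-1)) · Σ_k (x_{k,i} - mean_i) · (x_{k,j} - mean_j), divisor n-1 = 5:
  S[A,A] = ((-4.1667)·(-4.1667) + (0.8333)·(0.8333) + (-2.1667)·(-2.1667) + (1.8333)·(1.8333) + (0.8333)·(0.8333) + (2.8333)·(2.8333)) / 5 = 34.8333/5 = 6.9667
  S[A,B] = ((-4.1667)·(3.1667) + (0.8333)·(3.1667) + (-2.1667)·(-1.8333) + (1.8333)·(-1.8333) + (0.8333)·(1.1667) + (2.8333)·(-3.8333)) / 5 = -19.8333/5 = -3.9667
  S[B,B] = ((3.1667)·(3.1667) + (3.1667)·(3.1667) + (-1.8333)·(-1.8333) + (-1.8333)·(-1.8333) + (1.1667)·(1.1667) + (-3.8333)·(-3.8333)) / 5 = 42.8333/5 = 8.5667
  S = [[6.9667, -3.9667],
 [-3.9667, 8.5667]].

Step 3 — invert S. det(S) = 6.9667·8.5667 - (-3.9667)² = 43.9467.
  S^{-1} = (1/det) · [[d, -b], [-b, a]] = [[0.1949, 0.0903],
 [0.0903, 0.1585]].

Step 4 — quadratic form (x̄ - mu_0)^T · S^{-1} · (x̄ - mu_0):
  S^{-1} · (x̄ - mu_0) = (1.068, 0.8252),
  (x̄ - mu_0)^T · [...] = (4.1667)·(1.068) + (2.8333)·(0.8252) = 6.788.

Step 5 — scale by n: T² = 6 · 6.788 = 40.7282.

T² ≈ 40.7282


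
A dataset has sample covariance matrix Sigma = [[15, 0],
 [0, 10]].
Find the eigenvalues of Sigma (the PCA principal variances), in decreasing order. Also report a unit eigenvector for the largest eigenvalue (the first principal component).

Step 1 — characteristic polynomial of 2×2 Sigma:
  det(Sigma - λI) = λ² - trace · λ + det = 0.
  trace = 15 + 10 = 25, det = 15·10 - (0)² = 150.
Step 2 — discriminant:
  Δ = trace² - 4·det = 625 - 600 = 25.
Step 3 — eigenvalues:
  λ = (trace ± √Δ)/2 = (25 ± 5)/2,
  λ_1 = 15,  λ_2 = 10.

Step 4 — unit eigenvector for λ_1: Sigma is diagonal, so its eigenvectors are the coordinate axes. λ_1 = 15 is the diagonal entry on the first coordinate axis, hence
  v_1 = (1, 0) (||v_1|| = 1).

λ_1 = 15,  λ_2 = 10;  v_1 ≈ (1, 0)


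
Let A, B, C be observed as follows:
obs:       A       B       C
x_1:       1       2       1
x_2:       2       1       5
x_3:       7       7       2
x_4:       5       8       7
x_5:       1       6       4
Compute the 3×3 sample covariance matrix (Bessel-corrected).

Step 1 — column means:
  mean(A) = (1 + 2 + 7 + 5 + 1) / 5 = 16/5 = 3.2
  mean(B) = (2 + 1 + 7 + 8 + 6) / 5 = 24/5 = 4.8
  mean(C) = (1 + 5 + 2 + 7 + 4) / 5 = 19/5 = 3.8

Step 2 — sample covariance S[i,j] = (1/(n-1)) · Σ_k (x_{k,i} - mean_i) · (x_{k,j} - mean_j), with n-1 = 4.
  S[A,A] = ((-2.2)·(-2.2) + (-1.2)·(-1.2) + (3.8)·(3.8) + (1.8)·(1.8) + (-2.2)·(-2.2)) / 4 = 28.8/4 = 7.2
  S[A,B] = ((-2.2)·(-2.8) + (-1.2)·(-3.8) + (3.8)·(2.2) + (1.8)·(3.2) + (-2.2)·(1.2)) / 4 = 22.2/4 = 5.55
  S[A,C] = ((-2.2)·(-2.8) + (-1.2)·(1.2) + (3.8)·(-1.8) + (1.8)·(3.2) + (-2.2)·(0.2)) / 4 = 3.2/4 = 0.8
  S[B,B] = ((-2.8)·(-2.8) + (-3.8)·(-3.8) + (2.2)·(2.2) + (3.2)·(3.2) + (1.2)·(1.2)) / 4 = 38.8/4 = 9.7
  S[B,C] = ((-2.8)·(-2.8) + (-3.8)·(1.2) + (2.2)·(-1.8) + (3.2)·(3.2) + (1.2)·(0.2)) / 4 = 9.8/4 = 2.45
  S[C,C] = ((-2.8)·(-2.8) + (1.2)·(1.2) + (-1.8)·(-1.8) + (3.2)·(3.2) + (0.2)·(0.2)) / 4 = 22.8/4 = 5.7

S is symmetric (S[j,i] = S[i,j]). Assembling:

S = [[7.2, 5.55, 0.8],
 [5.55, 9.7, 2.45],
 [0.8, 2.45, 5.7]]


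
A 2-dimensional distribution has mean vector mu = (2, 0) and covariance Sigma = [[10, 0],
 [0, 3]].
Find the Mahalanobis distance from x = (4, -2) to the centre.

Step 1 — centre the observation: (x - mu) = (2, -2).

Step 2 — invert Sigma. det(Sigma) = 10·3 - (0)² = 30.
  Sigma^{-1} = (1/det) · [[d, -b], [-b, a]] = [[0.1, 0],
 [0, 0.3333]].

Step 3 — form the quadratic (x - mu)^T · Sigma^{-1} · (x - mu):
  Sigma^{-1} · (x - mu) = (0.2, -0.6667).
  (x - mu)^T · [Sigma^{-1} · (x - mu)] = (2)·(0.2) + (-2)·(-0.6667) = 1.7333.

Step 4 — take square root: d = √(1.7333) ≈ 1.3166.

d(x, mu) = √(1.7333) ≈ 1.3166


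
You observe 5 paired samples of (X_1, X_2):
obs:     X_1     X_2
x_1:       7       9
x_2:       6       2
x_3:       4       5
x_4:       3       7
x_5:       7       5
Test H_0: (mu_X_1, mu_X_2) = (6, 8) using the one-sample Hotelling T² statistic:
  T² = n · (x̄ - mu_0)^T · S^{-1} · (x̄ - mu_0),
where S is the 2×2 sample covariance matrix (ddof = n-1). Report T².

Step 1 — sample mean vector:
  mean(X_1) = (7 + 6 + 4 + 3 + 7) / 5 = 27/5 = 5.4
  mean(X_2) = (9 + 2 + 5 + 7 + 5) / 5 = 28/5 = 5.6
  x̄ = (5.4, 5.6),  deviation x̄ - mu_0 = (5.4, 5.6) - (6, 8) = (-0.6, -2.4).

Step 2 — sample covariance matrix, S[i,j] = (1/(n-1)) · Σ_k (x_{k,i} - mean_i) · (x_{k,j} - mean_j), divisor n-1 = 4:
  S[X_1,X_1] = ((1.6)·(1.6) + (0.6)·(0.6) + (-1.4)·(-1.4) + (-2.4)·(-2.4) + (1.6)·(1.6)) / 4 = 13.2/4 = 3.3
  S[X_1,X_2] = ((1.6)·(3.4) + (0.6)·(-3.6) + (-1.4)·(-0.6) + (-2.4)·(1.4) + (1.6)·(-0.6)) / 4 = -0.2/4 = -0.05
  S[X_2,X_2] = ((3.4)·(3.4) + (-3.6)·(-3.6) + (-0.6)·(-0.6) + (1.4)·(1.4) + (-0.6)·(-0.6)) / 4 = 27.2/4 = 6.8
  S = [[3.3, -0.05],
 [-0.05, 6.8]].

Step 3 — invert S. det(S) = 3.3·6.8 - (-0.05)² = 22.4375.
  S^{-1} = (1/det) · [[d, -b], [-b, a]] = [[0.3031, 0.0022],
 [0.0022, 0.1471]].

Step 4 — quadratic form (x̄ - mu_0)^T · S^{-1} · (x̄ - mu_0):
  S^{-1} · (x̄ - mu_0) = (-0.1872, -0.3543),
  (x̄ - mu_0)^T · [...] = (-0.6)·(-0.1872) + (-2.4)·(-0.3543) = 0.9627.

Step 5 — scale by n: T² = 5 · 0.9627 = 4.8134.

T² ≈ 4.8134


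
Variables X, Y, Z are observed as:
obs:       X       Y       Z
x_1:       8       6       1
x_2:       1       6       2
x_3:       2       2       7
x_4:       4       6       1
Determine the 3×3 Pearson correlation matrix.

Step 1 — column means:
  mean(X) = (8 + 1 + 2 + 4) / 4 = 15/4 = 3.75
  mean(Y) = (6 + 6 + 2 + 6) / 4 = 20/4 = 5
  mean(Z) = (1 + 2 + 7 + 1) / 4 = 11/4 = 2.75

Step 2 — sample variances and covariances s[i,j] = (1/(n-1)) · Σ_k (x_{k,i} - mean_i) · (x_{k,j} - mean_j), with n-1 = 3:
  s[X,X] = ((4.25)·(4.25) + (-2.75)·(-2.75) + (-1.75)·(-1.75) + (0.25)·(0.25)) / 3 = 28.75/3 = 9.5833
  s[X,Y] = ((4.25)·(1) + (-2.75)·(1) + (-1.75)·(-3) + (0.25)·(1)) / 3 = 7/3 = 2.3333
  s[X,Z] = ((4.25)·(-1.75) + (-2.75)·(-0.75) + (-1.75)·(4.25) + (0.25)·(-1.75)) / 3 = -13.25/3 = -4.4167
  s[Y,Y] = ((1)·(1) + (1)·(1) + (-3)·(-3) + (1)·(1)) / 3 = 12/3 = 4
  s[Y,Z] = ((1)·(-1.75) + (1)·(-0.75) + (-3)·(4.25) + (1)·(-1.75)) / 3 = -17/3 = -5.6667
  s[Z,Z] = ((-1.75)·(-1.75) + (-0.75)·(-0.75) + (4.25)·(4.25) + (-1.75)·(-1.75)) / 3 = 24.75/3 = 8.25
  Sample standard deviations s_i = √(s[i,i]):
  s(X) = √(9.5833) = 3.0957
  s(Y) = √(4) = 2
  s(Z) = √(8.25) = 2.8723

Step 3 — r_{ij} = s_{ij} / (s_i · s_j):
  r[X,X] = 1 (diagonal).
  r[X,Y] = 2.3333 / (3.0957 · 2) = 2.3333 / 6.1914 = 0.3769
  r[X,Z] = -4.4167 / (3.0957 · 2.8723) = -4.4167 / 8.8917 = -0.4967
  r[Y,Y] = 1 (diagonal).
  r[Y,Z] = -5.6667 / (2 · 2.8723) = -5.6667 / 5.7446 = -0.9864
  r[Z,Z] = 1 (diagonal).

R is symmetric with unit diagonal. Assembling:

R = [[1, 0.3769, -0.4967],
 [0.3769, 1, -0.9864],
 [-0.4967, -0.9864, 1]]


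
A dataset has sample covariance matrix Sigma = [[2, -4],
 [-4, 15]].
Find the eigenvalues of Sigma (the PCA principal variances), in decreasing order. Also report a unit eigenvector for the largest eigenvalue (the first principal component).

Step 1 — characteristic polynomial of 2×2 Sigma:
  det(Sigma - λI) = λ² - trace · λ + det = 0.
  trace = 2 + 15 = 17, det = 2·15 - (-4)² = 14.
Step 2 — discriminant:
  Δ = trace² - 4·det = 289 - 56 = 233.
Step 3 — eigenvalues:
  λ = (trace ± √Δ)/2 = (17 ± 15.2643)/2,
  λ_1 = 16.1322,  λ_2 = 0.8678.

Step 4 — unit eigenvector for λ_1: solve (Sigma - λ_1 I)v = 0. First row:
  (2 - 16.1322)·v_x + (-4)·v_y = 0, i.e. (-14.1322)·v_x + (-4)·v_y = 0,
  so v ∝ (b, λ_1 - a) = (-4, 14.1322); multiply by -1 so the first entry is positive: u = (4, -14.1322).
  ||u|| = √((4)² + (-14.1322)²) = √(215.7182) ≈ 14.6873,
  v_1 = u/||u|| ≈ (0.2723, -0.9622) (||v_1|| = 1).

λ_1 = 16.1322,  λ_2 = 0.8678;  v_1 ≈ (0.2723, -0.9622)


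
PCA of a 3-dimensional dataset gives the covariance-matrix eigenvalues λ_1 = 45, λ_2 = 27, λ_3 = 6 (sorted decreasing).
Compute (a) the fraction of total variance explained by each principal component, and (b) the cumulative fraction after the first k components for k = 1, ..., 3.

Step 1 — total variance = trace(Sigma) = Σ λ_i = 45 + 27 + 6 = 78.

Step 2 — fraction explained by component i = λ_i / Σ λ:
  PC1: 45/78 = 0.5769
  PC2: 27/78 = 0.3462
  PC3: 6/78 = 0.0769

Step 3 — cumulative fraction after k components = (λ_1 + ... + λ_k) / Σ λ:
  k = 1: 45/78 = 0.5769
  k = 2: (45 + 27)/78 = 72/78 = 0.9231
  k = 3: (45 + 27 + 6)/78 = 78/78 = 1

Summary (fraction, with percent):

explained: PC1 0.5769 (57.69%), PC2 0.3462 (34.62%), PC3 0.0769 (7.69%);  cumulative: 0.5769, 0.9231, 1


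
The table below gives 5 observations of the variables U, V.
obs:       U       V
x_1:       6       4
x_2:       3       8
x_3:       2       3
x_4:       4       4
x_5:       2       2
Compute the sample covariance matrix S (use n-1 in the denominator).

Step 1 — column means:
  mean(U) = (6 + 3 + 2 + 4 + 2) / 5 = 17/5 = 3.4
  mean(V) = (4 + 8 + 3 + 4 + 2) / 5 = 21/5 = 4.2

Step 2 — sample covariance S[i,j] = (1/(n-1)) · Σ_k (x_{k,i} - mean_i) · (x_{k,j} - mean_j), with n-1 = 4.
  S[U,U] = ((2.6)·(2.6) + (-0.4)·(-0.4) + (-1.4)·(-1.4) + (0.6)·(0.6) + (-1.4)·(-1.4)) / 4 = 11.2/4 = 2.8
  S[U,V] = ((2.6)·(-0.2) + (-0.4)·(3.8) + (-1.4)·(-1.2) + (0.6)·(-0.2) + (-1.4)·(-2.2)) / 4 = 2.6/4 = 0.65
  S[V,V] = ((-0.2)·(-0.2) + (3.8)·(3.8) + (-1.2)·(-1.2) + (-0.2)·(-0.2) + (-2.2)·(-2.2)) / 4 = 20.8/4 = 5.2

S is symmetric (S[j,i] = S[i,j]). Assembling:

S = [[2.8, 0.65],
 [0.65, 5.2]]


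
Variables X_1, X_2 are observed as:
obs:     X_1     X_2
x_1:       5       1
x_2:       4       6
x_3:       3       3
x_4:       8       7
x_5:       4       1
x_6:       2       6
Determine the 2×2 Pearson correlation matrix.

Step 1 — column means:
  mean(X_1) = (5 + 4 + 3 + 8 + 4 + 2) / 6 = 26/6 = 4.3333
  mean(X_2) = (1 + 6 + 3 + 7 + 1 + 6) / 6 = 24/6 = 4

Step 2 — sample variances and covariances s[i,j] = (1/(n-1)) · Σ_k (x_{k,i} - mean_i) · (x_{k,j} - mean_j), with n-1 = 5:
  s[X_1,X_1] = ((0.6667)·(0.6667) + (-0.3333)·(-0.3333) + (-1.3333)·(-1.3333) + (3.6667)·(3.6667) + (-0.3333)·(-0.3333) + (-2.3333)·(-2.3333)) / 5 = 21.3333/5 = 4.2667
  s[X_1,X_2] = ((0.6667)·(-3) + (-0.3333)·(2) + (-1.3333)·(-1) + (3.6667)·(3) + (-0.3333)·(-3) + (-2.3333)·(2)) / 5 = 6/5 = 1.2
  s[X_2,X_2] = ((-3)·(-3) + (2)·(2) + (-1)·(-1) + (3)·(3) + (-3)·(-3) + (2)·(2)) / 5 = 36/5 = 7.2
  Sample standard deviations s_i = √(s[i,i]):
  s(X_1) = √(4.2667) = 2.0656
  s(X_2) = √(7.2) = 2.6833

Step 3 — r_{ij} = s_{ij} / (s_i · s_j):
  r[X_1,X_1] = 1 (diagonal).
  r[X_1,X_2] = 1.2 / (2.0656 · 2.6833) = 1.2 / 5.5426 = 0.2165
  r[X_2,X_2] = 1 (diagonal).

R is symmetric with unit diagonal. Assembling:

R = [[1, 0.2165],
 [0.2165, 1]]


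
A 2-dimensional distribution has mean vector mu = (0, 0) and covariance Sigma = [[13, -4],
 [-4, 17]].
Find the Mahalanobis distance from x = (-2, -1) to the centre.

Step 1 — centre the observation: (x - mu) = (-2, -1).

Step 2 — invert Sigma. det(Sigma) = 13·17 - (-4)² = 205.
  Sigma^{-1} = (1/det) · [[d, -b], [-b, a]] = [[0.0829, 0.0195],
 [0.0195, 0.0634]].

Step 3 — form the quadratic (x - mu)^T · Sigma^{-1} · (x - mu):
  Sigma^{-1} · (x - mu) = (-0.1854, -0.1024).
  (x - mu)^T · [Sigma^{-1} · (x - mu)] = (-2)·(-0.1854) + (-1)·(-0.1024) = 0.4732.

Step 4 — take square root: d = √(0.4732) ≈ 0.6879.

d(x, mu) = √(0.4732) ≈ 0.6879


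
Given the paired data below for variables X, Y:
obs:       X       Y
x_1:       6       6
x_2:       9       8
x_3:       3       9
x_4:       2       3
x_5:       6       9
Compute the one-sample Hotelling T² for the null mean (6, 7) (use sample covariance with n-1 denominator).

Step 1 — sample mean vector:
  mean(X) = (6 + 9 + 3 + 2 + 6) / 5 = 26/5 = 5.2
  mean(Y) = (6 + 8 + 9 + 3 + 9) / 5 = 35/5 = 7
  x̄ = (5.2, 7),  deviation x̄ - mu_0 = (5.2, 7) - (6, 7) = (-0.8, 0).

Step 2 — sample covariance matrix, S[i,j] = (1/(n-1)) · Σ_k (x_{k,i} - mean_i) · (x_{k,j} - mean_j), divisor n-1 = 4:
  S[X,X] = ((0.8)·(0.8) + (3.8)·(3.8) + (-2.2)·(-2.2) + (-3.2)·(-3.2) + (0.8)·(0.8)) / 4 = 30.8/4 = 7.7
  S[X,Y] = ((0.8)·(-1) + (3.8)·(1) + (-2.2)·(2) + (-3.2)·(-4) + (0.8)·(2)) / 4 = 13/4 = 3.25
  S[Y,Y] = ((-1)·(-1) + (1)·(1) + (2)·(2) + (-4)·(-4) + (2)·(2)) / 4 = 26/4 = 6.5
  S = [[7.7, 3.25],
 [3.25, 6.5]].

Step 3 — invert S. det(S) = 7.7·6.5 - (3.25)² = 39.4875.
  S^{-1} = (1/det) · [[d, -b], [-b, a]] = [[0.1646, -0.0823],
 [-0.0823, 0.195]].

Step 4 — quadratic form (x̄ - mu_0)^T · S^{-1} · (x̄ - mu_0):
  S^{-1} · (x̄ - mu_0) = (-0.1317, 0.0658),
  (x̄ - mu_0)^T · [...] = (-0.8)·(-0.1317) + (0)·(0.0658) = 0.1053.

Step 5 — scale by n: T² = 5 · 0.1053 = 0.5267.

T² ≈ 0.5267


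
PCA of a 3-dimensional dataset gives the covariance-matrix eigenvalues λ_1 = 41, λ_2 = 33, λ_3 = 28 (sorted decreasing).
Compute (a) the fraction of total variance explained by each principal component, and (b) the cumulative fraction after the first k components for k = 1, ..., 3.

Step 1 — total variance = trace(Sigma) = Σ λ_i = 41 + 33 + 28 = 102.

Step 2 — fraction explained by component i = λ_i / Σ λ:
  PC1: 41/102 = 0.402
  PC2: 33/102 = 0.3235
  PC3: 28/102 = 0.2745

Step 3 — cumulative fraction after k components = (λ_1 + ... + λ_k) / Σ λ:
  k = 1: 41/102 = 0.402
  k = 2: (41 + 33)/102 = 74/102 = 0.7255
  k = 3: (41 + 33 + 28)/102 = 102/102 = 1

Summary (fraction, with percent):

explained: PC1 0.402 (40.2%), PC2 0.3235 (32.35%), PC3 0.2745 (27.45%);  cumulative: 0.402, 0.7255, 1


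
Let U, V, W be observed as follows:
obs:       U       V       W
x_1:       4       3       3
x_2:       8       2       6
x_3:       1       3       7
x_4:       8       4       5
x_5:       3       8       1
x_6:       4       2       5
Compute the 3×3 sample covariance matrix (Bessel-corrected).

Step 1 — column means:
  mean(U) = (4 + 8 + 1 + 8 + 3 + 4) / 6 = 28/6 = 4.6667
  mean(V) = (3 + 2 + 3 + 4 + 8 + 2) / 6 = 22/6 = 3.6667
  mean(W) = (3 + 6 + 7 + 5 + 1 + 5) / 6 = 27/6 = 4.5

Step 2 — sample covariance S[i,j] = (1/(n-1)) · Σ_k (x_{k,i} - mean_i) · (x_{k,j} - mean_j), with n-1 = 5.
  S[U,U] = ((-0.6667)·(-0.6667) + (3.3333)·(3.3333) + (-3.6667)·(-3.6667) + (3.3333)·(3.3333) + (-1.6667)·(-1.6667) + (-0.6667)·(-0.6667)) / 5 = 39.3333/5 = 7.8667
  S[U,V] = ((-0.6667)·(-0.6667) + (3.3333)·(-1.6667) + (-3.6667)·(-0.6667) + (3.3333)·(0.3333) + (-1.6667)·(4.3333) + (-0.6667)·(-1.6667)) / 5 = -7.6667/5 = -1.5333
  S[U,W] = ((-0.6667)·(-1.5) + (3.3333)·(1.5) + (-3.6667)·(2.5) + (3.3333)·(0.5) + (-1.6667)·(-3.5) + (-0.6667)·(0.5)) / 5 = 4/5 = 0.8
  S[V,V] = ((-0.6667)·(-0.6667) + (-1.6667)·(-1.6667) + (-0.6667)·(-0.6667) + (0.3333)·(0.3333) + (4.3333)·(4.3333) + (-1.6667)·(-1.6667)) / 5 = 25.3333/5 = 5.0667
  S[V,W] = ((-0.6667)·(-1.5) + (-1.6667)·(1.5) + (-0.6667)·(2.5) + (0.3333)·(0.5) + (4.3333)·(-3.5) + (-1.6667)·(0.5)) / 5 = -19/5 = -3.8
  S[W,W] = ((-1.5)·(-1.5) + (1.5)·(1.5) + (2.5)·(2.5) + (0.5)·(0.5) + (-3.5)·(-3.5) + (0.5)·(0.5)) / 5 = 23.5/5 = 4.7

S is symmetric (S[j,i] = S[i,j]). Assembling:

S = [[7.8667, -1.5333, 0.8],
 [-1.5333, 5.0667, -3.8],
 [0.8, -3.8, 4.7]]
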